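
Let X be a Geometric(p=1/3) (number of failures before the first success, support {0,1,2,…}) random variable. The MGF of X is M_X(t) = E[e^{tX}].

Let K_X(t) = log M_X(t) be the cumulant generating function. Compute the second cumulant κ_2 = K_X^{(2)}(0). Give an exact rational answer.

κ_2 = D^2[K](0) = 6

M_X(t) = 1/(3*(1 - 2*e^(t)/3))
K_X(t) = log M_X(t) = -log(1 - 2*e^(t)/3) - log(3)
D^2[K](t) = 6*e^(t)/(4*e^(2*t) - 12*e^(t) + 9)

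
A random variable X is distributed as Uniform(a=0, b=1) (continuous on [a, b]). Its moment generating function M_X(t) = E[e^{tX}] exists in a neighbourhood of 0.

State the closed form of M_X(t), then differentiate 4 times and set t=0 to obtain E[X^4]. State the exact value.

E[X^4] = M′′′′(0) = 1/5

M_X(t) = (e^(t) - 1)/t
M′(t) = (t*e^(t) - e^(t) + 1)/t^2
M′′(t) = (t^2*e^(t) - 2*t*e^(t) + 2*e^(t) - 2)/t^3
M′′′(t) = (t^3*e^(t) - 3*t^2*e^(t) + 6*t*e^(t) - 6*e^(t) + 6)/t^4
M′′′′(t) = (t^4*e^(t) - 4*t^3*e^(t) + 12*t^2*e^(t) - 24*t*e^(t) + 24*e^(t) - 24)/t^5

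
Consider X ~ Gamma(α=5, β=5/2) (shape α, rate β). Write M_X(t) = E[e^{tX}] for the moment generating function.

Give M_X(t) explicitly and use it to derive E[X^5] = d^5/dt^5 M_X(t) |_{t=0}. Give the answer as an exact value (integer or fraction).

M_X(t) = 3125/(32*(5/2 - t)^5)
dM/dt = 31250/(64*t^6 - 960*t^5 + 6000*t^4 - 20000*t^3 + 37500*t^2 - 37500*t + 15625)
d^2M/dt^2 = -375000/(128*t^7 - 2240*t^6 + 16800*t^5 - 70000*t^4 + 175000*t^3 - 262500*t^2 + 218750*t - 78125)
d^3M/dt^3 = 5250000/(256*t^8 - 5120*t^7 + 44800*t^6 - 224000*t^5 + 700000*t^4 - 1400000*t^3 + 1750000*t^2 - 1250000*t + 390625)
d^4M/dt^4 = -84000000/(512*t^9 - 11520*t^8 + 115200*t^7 - 672000*t^6 + 2520000*t^5 - 6300000*t^4 + 10500000*t^3 - 11250000*t^2 + 7031250*t - 1953125)
d^5M/dt^5 = 1512000000/(1024*t^10 - 25600*t^9 + 288000*t^8 - 1920000*t^7 + 8400000*t^6 - 25200000*t^5 + 52500000*t^4 - 75000000*t^3 + 70312500*t^2 - 39062500*t + 9765625)

E[X^5] = d^5M/dt^5 |_{t=0} = 96768/625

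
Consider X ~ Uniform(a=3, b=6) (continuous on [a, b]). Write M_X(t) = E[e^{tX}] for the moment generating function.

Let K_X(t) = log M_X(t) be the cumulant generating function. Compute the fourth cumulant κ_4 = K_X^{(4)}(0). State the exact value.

M_X(t) = (e^(6*t) - e^(3*t))/(3*t)
K_X(t) = log M_X(t) = -log(t) + log(e^(6*t) - e^(3*t)) - log(3)
K′(t) = (6*t*e^(3*t) - 3*t - e^(3*t) + 1)/(t*e^(3*t) - t)
K′′(t) = (-9*t^2*e^(3*t) + e^(6*t) - 2*e^(3*t) + 1)/(t^2*e^(6*t) - 2*t^2*e^(3*t) + t^2)
K′′′(t) = (27*t^3*e^(6*t) + 27*t^3*e^(3*t) - 2*e^(9*t) + 6*e^(6*t) - 6*e^(3*t) + 2)/(t^3*e^(9*t) - 3*t^3*e^(6*t) + 3*t^3*e^(3*t) - t^3)

κ_4 = K′′′′(0) = -27/40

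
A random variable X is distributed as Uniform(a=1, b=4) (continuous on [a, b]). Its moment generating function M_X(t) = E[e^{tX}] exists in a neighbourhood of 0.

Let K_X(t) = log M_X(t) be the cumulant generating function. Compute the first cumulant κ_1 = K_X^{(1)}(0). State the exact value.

κ_1 = K′(0) = 5/2

M_X(t) = (e^(4*t) - e^(t))/(3*t)
K_X(t) = log M_X(t) = -log(t) + log(e^(4*t) - e^(t)) - log(3)
K′(t) = (4*t*e^(3*t) - t - e^(3*t) + 1)/(t*e^(3*t) - t)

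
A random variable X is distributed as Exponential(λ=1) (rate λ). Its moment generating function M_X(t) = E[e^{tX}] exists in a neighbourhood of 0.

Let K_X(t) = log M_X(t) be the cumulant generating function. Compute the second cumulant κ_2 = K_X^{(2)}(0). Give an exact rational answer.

M_X(t) = 1/(1 - t)
K_X(t) = log M_X(t) = -log(1 - t)
K′(t) = -1/(t - 1)
K′′(t) = 1/(t^2 - 2*t + 1)

κ_2 = K′′(0) = 1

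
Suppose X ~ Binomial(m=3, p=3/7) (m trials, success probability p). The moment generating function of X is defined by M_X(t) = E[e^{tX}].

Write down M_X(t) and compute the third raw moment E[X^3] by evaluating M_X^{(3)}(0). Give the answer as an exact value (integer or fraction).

E[X^3] = d^3M/dt^3 |_{t=0} = 1737/343

M_X(t) = (3*e^(t)/7 + 4/7)^3
dM/dt = 81*e^(3*t)/343 + 216*e^(2*t)/343 + 144*e^(t)/343
d^2M/dt^2 = 243*e^(3*t)/343 + 432*e^(2*t)/343 + 144*e^(t)/343
d^3M/dt^3 = 729*e^(3*t)/343 + 864*e^(2*t)/343 + 144*e^(t)/343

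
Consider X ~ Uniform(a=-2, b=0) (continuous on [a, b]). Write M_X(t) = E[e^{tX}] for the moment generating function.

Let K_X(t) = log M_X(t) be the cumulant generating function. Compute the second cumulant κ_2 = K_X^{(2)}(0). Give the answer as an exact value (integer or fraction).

κ_2 = K′′(0) = 1/3

M_X(t) = (1 - e^(-2*t))/(2*t)
K_X(t) = log M_X(t) = -log(t) + log(1 - e^(-2*t)) - log(2)
K′(t) = (2*t - e^(2*t) + 1)/(t*e^(2*t) - t)
K′′(t) = (-4*t^2*e^(2*t) + e^(4*t) - 2*e^(2*t) + 1)/(t^2*e^(4*t) - 2*t^2*e^(2*t) + t^2)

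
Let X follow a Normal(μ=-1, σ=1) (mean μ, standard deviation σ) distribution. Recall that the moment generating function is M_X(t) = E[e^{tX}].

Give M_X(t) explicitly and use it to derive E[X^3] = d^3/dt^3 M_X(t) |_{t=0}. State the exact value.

E[X^3] = M^(3)(0) = -4

M_X(t) = e^(t^2/2 - t)
M^(3)(t) = (t^3*e^(t^2/2) - 3*t^2*e^(t^2/2) + 6*t*e^(t^2/2) - 4*e^(t^2/2))*e^(-t)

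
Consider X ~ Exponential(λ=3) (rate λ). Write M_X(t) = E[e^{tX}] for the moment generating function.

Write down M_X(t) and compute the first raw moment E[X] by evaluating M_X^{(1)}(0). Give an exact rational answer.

M_X(t) = 3/(3 - t)
M′(t) = 3/(t^2 - 6*t + 9)

E[X] = M′(0) = 1/3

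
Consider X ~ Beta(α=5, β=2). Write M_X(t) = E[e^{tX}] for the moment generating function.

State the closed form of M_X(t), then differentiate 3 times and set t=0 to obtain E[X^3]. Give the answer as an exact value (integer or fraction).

E[X^3] = M^(3)(0) = 5/12

M_X(t) = ₁F₁(5; 7; t)
M^(3)(t) = 5*₁F₁(8; 10; t)/12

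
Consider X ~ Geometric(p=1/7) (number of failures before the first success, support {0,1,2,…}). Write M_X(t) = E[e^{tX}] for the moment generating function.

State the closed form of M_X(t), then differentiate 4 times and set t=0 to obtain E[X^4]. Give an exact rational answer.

E[X^4] = M′′′′(0) = 39390

M_X(t) = 1/(7*(1 - 6*e^(t)/7))
M′(t) = 6*e^(t)/(36*e^(2*t) - 84*e^(t) + 49)
M′′(t) = (-36*e^(2*t) - 42*e^(t))/(216*e^(3*t) - 756*e^(2*t) + 882*e^(t) - 343)
M′′′(t) = (216*e^(3*t) + 1008*e^(2*t) + 294*e^(t))/(1296*e^(4*t) - 6048*e^(3*t) + 10584*e^(2*t) - 8232*e^(t) + 2401)
M′′′′(t) = (-1296*e^(4*t) - 16632*e^(3*t) - 19404*e^(2*t) - 2058*e^(t))/(7776*e^(5*t) - 45360*e^(4*t) + 105840*e^(3*t) - 123480*e^(2*t) + 72030*e^(t) - 16807)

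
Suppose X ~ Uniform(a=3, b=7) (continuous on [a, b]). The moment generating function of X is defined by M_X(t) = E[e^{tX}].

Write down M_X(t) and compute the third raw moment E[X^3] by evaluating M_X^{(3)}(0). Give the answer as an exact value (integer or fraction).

E[X^3] = M′′′(0) = 145

M_X(t) = (e^(7*t) - e^(3*t))/(4*t)
M′(t) = (7*t*e^(7*t) - 3*t*e^(3*t) - e^(7*t) + e^(3*t))/(4*t^2)
M′′(t) = (49*t^2*e^(7*t) - 9*t^2*e^(3*t) - 14*t*e^(7*t) + 6*t*e^(3*t) + 2*e^(7*t) - 2*e^(3*t))/(4*t^3)
M′′′(t) = (343*t^3*e^(7*t) - 27*t^3*e^(3*t) - 147*t^2*e^(7*t) + 27*t^2*e^(3*t) + 42*t*e^(7*t) - 18*t*e^(3*t) - 6*e^(7*t) + 6*e^(3*t))/(4*t^4)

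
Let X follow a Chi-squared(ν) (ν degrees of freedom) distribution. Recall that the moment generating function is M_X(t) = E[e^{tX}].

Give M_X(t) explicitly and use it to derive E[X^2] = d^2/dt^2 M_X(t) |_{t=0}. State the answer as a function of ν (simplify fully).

M_X(t) = (1 - 2*t)^(-ν/2)
M′(t) = -ν/(2*t*(1 - 2*t)^(ν/2) - (1 - 2*t)^(ν/2))
M′′(t) = (ν^2 + 2*ν)/(4*t^2*(1 - 2*t)^(ν/2) - 4*t*(1 - 2*t)^(ν/2) + (1 - 2*t)^(ν/2))

E[X^2] = M′′(0) = ν*(ν + 2)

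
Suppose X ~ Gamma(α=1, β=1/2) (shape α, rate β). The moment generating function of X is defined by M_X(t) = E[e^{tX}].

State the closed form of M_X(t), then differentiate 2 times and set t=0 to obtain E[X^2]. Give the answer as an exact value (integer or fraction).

M_X(t) = 1/(2*(1/2 - t))
dM/dt = 2/(4*t^2 - 4*t + 1)
d^2M/dt^2 = -8/(8*t^3 - 12*t^2 + 6*t - 1)

E[X^2] = d^2M/dt^2 |_{t=0} = 8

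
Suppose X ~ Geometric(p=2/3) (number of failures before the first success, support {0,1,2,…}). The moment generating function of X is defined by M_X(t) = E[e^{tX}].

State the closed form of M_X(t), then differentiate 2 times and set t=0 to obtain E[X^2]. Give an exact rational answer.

M_X(t) = 2/(3*(1 - e^(t)/3))
D^2[M](t) = (-2*e^(2*t) - 6*e^(t))/(e^(3*t) - 9*e^(2*t) + 27*e^(t) - 27)

E[X^2] = D^2[M](0) = 1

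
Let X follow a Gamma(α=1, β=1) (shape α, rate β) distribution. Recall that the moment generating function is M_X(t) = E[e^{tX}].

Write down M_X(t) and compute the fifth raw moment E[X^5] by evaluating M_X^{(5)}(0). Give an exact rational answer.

M_X(t) = 1/(1 - t)
M^(5)(t) = 120/(t^6 - 6*t^5 + 15*t^4 - 20*t^3 + 15*t^2 - 6*t + 1)

E[X^5] = M^(5)(0) = 120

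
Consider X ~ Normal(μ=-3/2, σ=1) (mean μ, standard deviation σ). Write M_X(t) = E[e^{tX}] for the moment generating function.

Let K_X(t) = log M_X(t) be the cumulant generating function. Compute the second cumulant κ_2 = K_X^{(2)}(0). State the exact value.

M_X(t) = e^(t^2/2 - 3*t/2)
K_X(t) = log M_X(t) = t^2/2 - 3*t/2
D^2[K](t) = 1

κ_2 = D^2[K](0) = 1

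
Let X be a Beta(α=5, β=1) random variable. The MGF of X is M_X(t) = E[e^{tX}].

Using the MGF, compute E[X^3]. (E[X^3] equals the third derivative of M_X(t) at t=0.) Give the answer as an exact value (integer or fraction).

M_X(t) = ₁F₁(5; 6; t)
M^(3)(t) = 5*₁F₁(8; 9; t)/8

E[X^3] = M^(3)(0) = 5/8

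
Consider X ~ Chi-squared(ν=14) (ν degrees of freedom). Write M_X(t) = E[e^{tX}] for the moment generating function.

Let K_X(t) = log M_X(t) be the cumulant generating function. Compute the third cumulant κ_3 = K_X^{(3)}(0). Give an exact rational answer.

M_X(t) = (1 - 2*t)^(-7)
K_X(t) = log M_X(t) = -7*log(1 - 2*t)
K′(t) = -14/(2*t - 1)
K′′(t) = 28/(4*t^2 - 4*t + 1)
K′′′(t) = -112/(8*t^3 - 12*t^2 + 6*t - 1)

κ_3 = K′′′(0) = 112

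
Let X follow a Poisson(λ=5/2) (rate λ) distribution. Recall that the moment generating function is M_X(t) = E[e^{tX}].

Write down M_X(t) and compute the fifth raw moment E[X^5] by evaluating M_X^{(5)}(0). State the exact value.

E[X^5] = d^5M/dt^5 |_{t=0} = 31205/32

M_X(t) = e^(5*e^(t)/2 - 5/2)
dM/dt = 5*e^(-5/2)*e^(t)*e^(5*e^(t)/2)/2
d^2M/dt^2 = (25*e^(2*t)*e^(5*e^(t)/2) + 10*e^(t)*e^(5*e^(t)/2))*e^(-5/2)/4
d^3M/dt^3 = (125*e^(3*t)*e^(5*e^(t)/2) + 150*e^(2*t)*e^(5*e^(t)/2) + 20*e^(t)*e^(5*e^(t)/2))*e^(-5/2)/8
d^4M/dt^4 = (625*e^(4*t)*e^(5*e^(t)/2) + 1500*e^(3*t)*e^(5*e^(t)/2) + 700*e^(2*t)*e^(5*e^(t)/2) + 40*e^(t)*e^(5*e^(t)/2))*e^(-5/2)/16
d^5M/dt^5 = (3125*e^(5*t)*e^(5*e^(t)/2) + 12500*e^(4*t)*e^(5*e^(t)/2) + 12500*e^(3*t)*e^(5*e^(t)/2) + 3000*e^(2*t)*e^(5*e^(t)/2) + 80*e^(t)*e^(5*e^(t)/2))*e^(-5/2)/32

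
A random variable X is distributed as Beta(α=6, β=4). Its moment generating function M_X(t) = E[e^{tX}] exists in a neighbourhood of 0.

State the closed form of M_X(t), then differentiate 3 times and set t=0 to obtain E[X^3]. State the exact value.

M_X(t) = ₁F₁(6; 10; t)
M′(t) = 3*₁F₁(7; 11; t)/5
M′′(t) = 21*₁F₁(8; 12; t)/55
M′′′(t) = 14*₁F₁(9; 13; t)/55

E[X^3] = M′′′(0) = 14/55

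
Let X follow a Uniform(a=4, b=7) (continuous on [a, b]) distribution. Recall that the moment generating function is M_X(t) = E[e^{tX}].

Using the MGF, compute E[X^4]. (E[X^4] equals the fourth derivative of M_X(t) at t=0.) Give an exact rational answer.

M_X(t) = (e^(7*t) - e^(4*t))/(3*t)

E[X^4] = M^(4)(0) = 5261/5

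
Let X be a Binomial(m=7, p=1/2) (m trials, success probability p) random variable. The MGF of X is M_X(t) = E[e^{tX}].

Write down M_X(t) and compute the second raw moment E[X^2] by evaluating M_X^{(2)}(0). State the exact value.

E[X^2] = M^(2)(0) = 14

M_X(t) = (e^(t)/2 + 1/2)^7
M^(2)(t) = 49*e^(7*t)/128 + 63*e^(6*t)/32 + 525*e^(5*t)/128 + 35*e^(4*t)/8 + 315*e^(3*t)/128 + 21*e^(2*t)/32 + 7*e^(t)/128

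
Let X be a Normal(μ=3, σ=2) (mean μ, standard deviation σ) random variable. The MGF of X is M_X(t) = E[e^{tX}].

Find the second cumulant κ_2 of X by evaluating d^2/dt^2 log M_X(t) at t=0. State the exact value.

κ_2 = K^(2)(0) = 4

M_X(t) = e^(2*t^2 + 3*t)
K_X(t) = log M_X(t) = 2*t^2 + 3*t
K^(2)(t) = 4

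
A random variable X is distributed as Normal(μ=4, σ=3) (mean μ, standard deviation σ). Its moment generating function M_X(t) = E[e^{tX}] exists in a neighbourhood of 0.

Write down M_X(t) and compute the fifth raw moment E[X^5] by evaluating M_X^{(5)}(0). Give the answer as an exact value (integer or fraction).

E[X^5] = M^(5)(0) = 11644

M_X(t) = e^(9*t^2/2 + 4*t)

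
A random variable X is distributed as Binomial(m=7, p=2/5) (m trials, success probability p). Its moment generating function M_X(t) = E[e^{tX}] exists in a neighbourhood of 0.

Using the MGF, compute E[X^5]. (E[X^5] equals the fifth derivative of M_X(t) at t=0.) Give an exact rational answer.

M_X(t) = (2*e^(t)/5 + 3/5)^7
D^5[M](t) = 2151296*e^(7*t)/78125 + 10450944*e^(6*t)/78125 + 6048*e^(5*t)/25 + 3096576*e^(4*t)/15625 + 1102248*e^(3*t)/15625 + 653184*e^(2*t)/78125 + 10206*e^(t)/78125

E[X^5] = D^5[M](0) = 425278/625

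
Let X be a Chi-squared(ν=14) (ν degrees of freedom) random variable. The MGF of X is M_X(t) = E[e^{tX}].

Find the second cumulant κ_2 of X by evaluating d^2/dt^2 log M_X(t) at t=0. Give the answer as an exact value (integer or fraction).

M_X(t) = (1 - 2*t)^(-7)
K_X(t) = log M_X(t) = -7*log(1 - 2*t)
K′(t) = -14/(2*t - 1)
K′′(t) = 28/(4*t^2 - 4*t + 1)

κ_2 = K′′(0) = 28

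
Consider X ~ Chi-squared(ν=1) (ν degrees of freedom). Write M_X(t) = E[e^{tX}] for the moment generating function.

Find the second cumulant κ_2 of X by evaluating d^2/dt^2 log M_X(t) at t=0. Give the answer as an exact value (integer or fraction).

κ_2 = D^2[K](0) = 2

M_X(t) = 1/√(1 - 2*t)
K_X(t) = log M_X(t) = -log(1 - 2*t)/2
D^2[K](t) = 2/(4*t^2 - 4*t + 1)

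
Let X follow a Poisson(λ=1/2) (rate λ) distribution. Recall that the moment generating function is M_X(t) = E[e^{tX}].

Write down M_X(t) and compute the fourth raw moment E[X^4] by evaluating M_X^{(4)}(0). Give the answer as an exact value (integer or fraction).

M_X(t) = e^(e^(t)/2 - 1/2)
D^4[M](t) = (e^(4*t)*e^(e^(t)/2) + 12*e^(3*t)*e^(e^(t)/2) + 28*e^(2*t)*e^(e^(t)/2) + 8*e^(t)*e^(e^(t)/2))*e^(-1/2)/16

E[X^4] = D^4[M](0) = 49/16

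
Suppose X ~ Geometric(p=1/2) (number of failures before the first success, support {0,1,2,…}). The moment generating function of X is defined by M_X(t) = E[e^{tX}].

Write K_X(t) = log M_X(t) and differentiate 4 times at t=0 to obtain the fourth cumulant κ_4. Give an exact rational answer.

κ_4 = D^4[K](0) = 26

M_X(t) = 1/(2*(1 - e^(t)/2))
K_X(t) = log M_X(t) = -log(1 - e^(t)/2) - log(2)
D^4[K](t) = (2*e^(3*t) + 16*e^(2*t) + 8*e^(t))/(e^(4*t) - 8*e^(3*t) + 24*e^(2*t) - 32*e^(t) + 16)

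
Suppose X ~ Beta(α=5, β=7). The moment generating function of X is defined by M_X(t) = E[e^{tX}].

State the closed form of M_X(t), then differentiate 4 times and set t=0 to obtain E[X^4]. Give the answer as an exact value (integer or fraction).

E[X^4] = M′′′′(0) = 2/39

M_X(t) = ₁F₁(5; 12; t)
M′(t) = 5*₁F₁(6; 13; t)/12
M′′(t) = 5*₁F₁(7; 14; t)/26
M′′′(t) = 5*₁F₁(8; 15; t)/52
M′′′′(t) = 2*₁F₁(9; 16; t)/39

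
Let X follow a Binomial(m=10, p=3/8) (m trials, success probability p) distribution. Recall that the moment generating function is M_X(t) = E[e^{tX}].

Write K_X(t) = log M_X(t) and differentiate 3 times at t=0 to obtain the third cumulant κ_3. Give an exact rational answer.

M_X(t) = (3*e^(t)/8 + 5/8)^10
K_X(t) = log M_X(t) = 10*log(3*e^(t)/8 + 5/8)
K^(3)(t) = (-450*e^(2*t) + 750*e^(t))/(27*e^(3*t) + 135*e^(2*t) + 225*e^(t) + 125)

κ_3 = K^(3)(0) = 75/128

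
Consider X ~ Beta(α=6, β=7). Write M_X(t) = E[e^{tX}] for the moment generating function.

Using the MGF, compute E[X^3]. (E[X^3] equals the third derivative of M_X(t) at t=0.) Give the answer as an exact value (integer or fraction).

M_X(t) = ₁F₁(6; 13; t)
M^(3)(t) = 8*₁F₁(9; 16; t)/65

E[X^3] = M^(3)(0) = 8/65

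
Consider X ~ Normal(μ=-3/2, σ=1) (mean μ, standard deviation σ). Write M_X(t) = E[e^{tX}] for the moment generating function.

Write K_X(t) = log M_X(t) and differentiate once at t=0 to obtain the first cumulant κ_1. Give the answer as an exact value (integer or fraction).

κ_1 = K′(0) = -3/2

M_X(t) = e^(t^2/2 - 3*t/2)
K_X(t) = log M_X(t) = t^2/2 - 3*t/2
K′(t) = t - 3/2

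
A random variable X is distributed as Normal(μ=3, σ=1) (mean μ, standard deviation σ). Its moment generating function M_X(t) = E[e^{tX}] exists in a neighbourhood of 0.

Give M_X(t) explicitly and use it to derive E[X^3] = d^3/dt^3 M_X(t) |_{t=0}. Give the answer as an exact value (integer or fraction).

E[X^3] = M′′′(0) = 36

M_X(t) = e^(t^2/2 + 3*t)
M′(t) = t*e^(3*t)*e^(t^2/2) + 3*e^(3*t)*e^(t^2/2)
M′′(t) = t^2*e^(3*t)*e^(t^2/2) + 6*t*e^(3*t)*e^(t^2/2) + 10*e^(3*t)*e^(t^2/2)
M′′′(t) = t^3*e^(3*t)*e^(t^2/2) + 9*t^2*e^(3*t)*e^(t^2/2) + 30*t*e^(3*t)*e^(t^2/2) + 36*e^(3*t)*e^(t^2/2)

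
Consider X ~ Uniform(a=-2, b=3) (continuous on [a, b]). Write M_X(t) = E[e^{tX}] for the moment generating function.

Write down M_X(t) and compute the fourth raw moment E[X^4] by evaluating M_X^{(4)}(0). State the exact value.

M_X(t) = (e^(3*t) - e^(-2*t))/(5*t)
dM/dt = (3*t*e^(5*t) + 2*t - e^(5*t) + 1)*e^(-2*t)/(5*t^2)
d^2M/dt^2 = (9*t^2*e^(5*t) - 4*t^2 - 6*t*e^(5*t) - 4*t + 2*e^(5*t) - 2)*e^(-2*t)/(5*t^3)
d^3M/dt^3 = (27*t^3*e^(5*t) + 8*t^3 - 27*t^2*e^(5*t) + 12*t^2 + 18*t*e^(5*t) + 12*t - 6*e^(5*t) + 6)*e^(-2*t)/(5*t^4)
d^4M/dt^4 = (81*t^4*e^(5*t) - 16*t^4 - 108*t^3*e^(5*t) - 32*t^3 + 108*t^2*e^(5*t) - 48*t^2 - 72*t*e^(5*t) - 48*t + 24*e^(5*t) - 24)*e^(-2*t)/(5*t^5)

E[X^4] = d^4M/dt^4 |_{t=0} = 11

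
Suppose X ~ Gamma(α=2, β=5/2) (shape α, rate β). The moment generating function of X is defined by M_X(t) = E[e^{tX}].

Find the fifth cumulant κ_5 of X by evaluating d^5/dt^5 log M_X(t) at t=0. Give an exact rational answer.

κ_5 = D^5[K](0) = 1536/3125

M_X(t) = 25/(4*(5/2 - t)^2)
K_X(t) = log M_X(t) = -2*log(5/2 - t) - 2*log(2) + 2*log(5)
D^5[K](t) = -1536/(32*t^5 - 400*t^4 + 2000*t^3 - 5000*t^2 + 6250*t - 3125)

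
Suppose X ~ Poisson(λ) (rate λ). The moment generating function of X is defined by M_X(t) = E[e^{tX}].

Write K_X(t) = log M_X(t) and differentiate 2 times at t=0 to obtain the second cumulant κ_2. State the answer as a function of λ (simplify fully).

M_X(t) = e^(λ*(e^(t) - 1))
K_X(t) = log M_X(t) = λ*(e^(t) - 1)
D^2[K](t) = λ*e^(t)

κ_2 = D^2[K](0) = λ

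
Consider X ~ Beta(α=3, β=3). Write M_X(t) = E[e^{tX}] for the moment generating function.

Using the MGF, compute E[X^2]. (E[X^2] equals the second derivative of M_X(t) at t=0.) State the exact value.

M_X(t) = ₁F₁(3; 6; t)
dM/dt = ₁F₁(4; 7; t)/2
d^2M/dt^2 = 2*₁F₁(5; 8; t)/7

E[X^2] = d^2M/dt^2 |_{t=0} = 2/7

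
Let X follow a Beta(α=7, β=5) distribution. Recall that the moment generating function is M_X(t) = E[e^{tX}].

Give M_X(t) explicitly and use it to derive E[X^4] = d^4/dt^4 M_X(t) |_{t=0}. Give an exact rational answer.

M_X(t) = ₁F₁(7; 12; t)
D^4[M](t) = 2*₁F₁(11; 16; t)/13

E[X^4] = D^4[M](0) = 2/13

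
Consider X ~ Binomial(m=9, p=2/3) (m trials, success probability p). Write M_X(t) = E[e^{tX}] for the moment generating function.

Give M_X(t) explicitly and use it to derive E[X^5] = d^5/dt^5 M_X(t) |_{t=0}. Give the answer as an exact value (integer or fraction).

M_X(t) = (2*e^(t)/3 + 1/3)^9

E[X^5] = d^5M/dt^5 |_{t=0} = 109654/9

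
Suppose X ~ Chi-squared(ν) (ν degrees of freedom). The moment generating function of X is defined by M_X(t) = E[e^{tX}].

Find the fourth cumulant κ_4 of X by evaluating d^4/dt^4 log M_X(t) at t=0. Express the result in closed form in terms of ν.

κ_4 = K′′′′(0) = 48*ν

M_X(t) = (1 - 2*t)^(-ν/2)
K_X(t) = log M_X(t) = -ν*log(1 - 2*t)/2
K′(t) = -ν/(2*t - 1)
K′′(t) = 2*ν/(4*t^2 - 4*t + 1)
K′′′(t) = -8*ν/(8*t^3 - 12*t^2 + 6*t - 1)
K′′′′(t) = 48*ν/(16*t^4 - 32*t^3 + 24*t^2 - 8*t + 1)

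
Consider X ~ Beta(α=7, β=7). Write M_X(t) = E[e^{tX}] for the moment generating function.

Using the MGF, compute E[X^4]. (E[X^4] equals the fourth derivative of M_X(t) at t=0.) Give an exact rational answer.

E[X^4] = d^4M/dt^4 |_{t=0} = 3/34

M_X(t) = ₁F₁(7; 14; t)
dM/dt = ₁F₁(8; 15; t)/2
d^2M/dt^2 = 4*₁F₁(9; 16; t)/15
d^3M/dt^3 = 3*₁F₁(10; 17; t)/20
d^4M/dt^4 = 3*₁F₁(11; 18; t)/34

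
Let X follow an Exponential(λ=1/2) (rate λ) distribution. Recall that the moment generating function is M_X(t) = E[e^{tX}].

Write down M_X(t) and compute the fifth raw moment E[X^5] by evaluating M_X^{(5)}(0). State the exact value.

M_X(t) = 1/(2*(1/2 - t))
D^5[M](t) = 3840/(64*t^6 - 192*t^5 + 240*t^4 - 160*t^3 + 60*t^2 - 12*t + 1)

E[X^5] = D^5[M](0) = 3840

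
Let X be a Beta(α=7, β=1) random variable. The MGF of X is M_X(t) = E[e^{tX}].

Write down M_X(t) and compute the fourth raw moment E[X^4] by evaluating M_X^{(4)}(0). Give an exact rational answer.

E[X^4] = M′′′′(0) = 7/11

M_X(t) = ₁F₁(7; 8; t)
M′(t) = 7*₁F₁(8; 9; t)/8
M′′(t) = 7*₁F₁(9; 10; t)/9
M′′′(t) = 7*₁F₁(10; 11; t)/10
M′′′′(t) = 7*₁F₁(11; 12; t)/11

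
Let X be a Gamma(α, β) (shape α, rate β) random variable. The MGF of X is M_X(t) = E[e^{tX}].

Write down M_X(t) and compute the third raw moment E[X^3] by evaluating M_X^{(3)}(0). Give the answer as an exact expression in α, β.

M_X(t) = (β/(β - t))^α
D^3[M](t) = (-α^3*β^α*(1/(β - t))^α - 3*α^2*β^α*(1/(β - t))^α - 2*α*β^α*(1/(β - t))^α)/(-β^3 + 3*β^2*t - 3*β*t^2 + t^3)

E[X^3] = D^3[M](0) = α*(α^2 + 3*α + 2)/β^3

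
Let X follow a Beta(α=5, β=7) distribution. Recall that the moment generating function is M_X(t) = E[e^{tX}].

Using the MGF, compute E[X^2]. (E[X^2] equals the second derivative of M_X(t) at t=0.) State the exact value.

M_X(t) = ₁F₁(5; 12; t)
dM/dt = 5*₁F₁(6; 13; t)/12
d^2M/dt^2 = 5*₁F₁(7; 14; t)/26

E[X^2] = d^2M/dt^2 |_{t=0} = 5/26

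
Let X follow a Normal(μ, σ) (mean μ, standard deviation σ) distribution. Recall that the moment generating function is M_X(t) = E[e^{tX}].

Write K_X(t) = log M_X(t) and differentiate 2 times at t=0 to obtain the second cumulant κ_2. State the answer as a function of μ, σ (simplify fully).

κ_2 = K′′(0) = σ^2

M_X(t) = e^(μ*t + σ^2*t^2/2)
K_X(t) = log M_X(t) = μ*t + σ^2*t^2/2
K′(t) = μ + σ^2*t
K′′(t) = σ^2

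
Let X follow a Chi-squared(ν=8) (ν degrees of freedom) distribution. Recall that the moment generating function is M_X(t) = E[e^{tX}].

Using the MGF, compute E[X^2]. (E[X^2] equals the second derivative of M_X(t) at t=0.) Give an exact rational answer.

M_X(t) = (1 - 2*t)^(-4)
M′(t) = -8/(32*t^5 - 80*t^4 + 80*t^3 - 40*t^2 + 10*t - 1)
M′′(t) = 80/(64*t^6 - 192*t^5 + 240*t^4 - 160*t^3 + 60*t^2 - 12*t + 1)

E[X^2] = M′′(0) = 80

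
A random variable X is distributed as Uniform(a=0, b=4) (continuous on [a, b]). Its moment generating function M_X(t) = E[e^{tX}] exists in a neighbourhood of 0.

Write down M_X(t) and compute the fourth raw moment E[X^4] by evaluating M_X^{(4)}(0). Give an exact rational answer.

E[X^4] = D^4[M](0) = 256/5

M_X(t) = (e^(4*t) - 1)/(4*t)
D^4[M](t) = (64*t^4*e^(4*t) - 64*t^3*e^(4*t) + 48*t^2*e^(4*t) - 24*t*e^(4*t) + 6*e^(4*t) - 6)/t^5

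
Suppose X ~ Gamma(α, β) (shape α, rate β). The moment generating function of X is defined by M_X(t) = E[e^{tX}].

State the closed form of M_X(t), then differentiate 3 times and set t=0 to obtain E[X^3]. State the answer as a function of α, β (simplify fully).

M_X(t) = (β/(β - t))^α
D^3[M](t) = (-α^3*β^α*(1/(β - t))^α - 3*α^2*β^α*(1/(β - t))^α - 2*α*β^α*(1/(β - t))^α)/(-β^3 + 3*β^2*t - 3*β*t^2 + t^3)

E[X^3] = D^3[M](0) = α*(α^2 + 3*α + 2)/β^3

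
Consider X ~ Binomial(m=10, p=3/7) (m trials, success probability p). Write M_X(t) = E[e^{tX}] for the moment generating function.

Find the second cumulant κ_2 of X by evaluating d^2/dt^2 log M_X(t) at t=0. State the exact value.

M_X(t) = (3*e^(t)/7 + 4/7)^10
K_X(t) = log M_X(t) = 10*log(3*e^(t)/7 + 4/7)
K′(t) = 30*e^(t)/(3*e^(t) + 4)
K′′(t) = 120*e^(t)/(9*e^(2*t) + 24*e^(t) + 16)

κ_2 = K′′(0) = 120/49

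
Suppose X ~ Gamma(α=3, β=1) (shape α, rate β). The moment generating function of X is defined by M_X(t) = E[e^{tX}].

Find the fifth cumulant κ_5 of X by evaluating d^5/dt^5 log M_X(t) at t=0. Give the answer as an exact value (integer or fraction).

M_X(t) = (1 - t)^(-3)
K_X(t) = log M_X(t) = -3*log(1 - t)
K′(t) = -3/(t - 1)
K′′(t) = 3/(t^2 - 2*t + 1)
K′′′(t) = -6/(t^3 - 3*t^2 + 3*t - 1)
K′′′′(t) = 18/(t^4 - 4*t^3 + 6*t^2 - 4*t + 1)
K′′′′′(t) = -72/(t^5 - 5*t^4 + 10*t^3 - 10*t^2 + 5*t - 1)

κ_5 = K′′′′′(0) = 72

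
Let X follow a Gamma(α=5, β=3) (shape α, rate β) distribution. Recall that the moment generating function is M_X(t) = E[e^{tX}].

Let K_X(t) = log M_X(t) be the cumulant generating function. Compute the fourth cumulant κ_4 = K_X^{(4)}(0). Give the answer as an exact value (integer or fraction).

κ_4 = D^4[K](0) = 10/27

M_X(t) = 243/(3 - t)^5
K_X(t) = log M_X(t) = -5*log(3 - t) + 5*log(3)
D^4[K](t) = 30/(t^4 - 12*t^3 + 54*t^2 - 108*t + 81)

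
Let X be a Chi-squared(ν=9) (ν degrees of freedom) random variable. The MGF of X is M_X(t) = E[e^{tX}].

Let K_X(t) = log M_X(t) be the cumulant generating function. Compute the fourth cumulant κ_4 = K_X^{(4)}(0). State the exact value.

κ_4 = K^(4)(0) = 432

M_X(t) = (1 - 2*t)^(-9/2)
K_X(t) = log M_X(t) = -9*log(1 - 2*t)/2
K^(4)(t) = 432/(16*t^4 - 32*t^3 + 24*t^2 - 8*t + 1)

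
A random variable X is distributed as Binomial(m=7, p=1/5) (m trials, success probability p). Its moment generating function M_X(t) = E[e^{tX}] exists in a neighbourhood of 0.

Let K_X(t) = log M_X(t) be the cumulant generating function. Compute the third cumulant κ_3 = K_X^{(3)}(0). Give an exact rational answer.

M_X(t) = (e^(t)/5 + 4/5)^7
K_X(t) = log M_X(t) = 7*log(e^(t)/5 + 4/5)
K^(3)(t) = (-28*e^(2*t) + 112*e^(t))/(e^(3*t) + 12*e^(2*t) + 48*e^(t) + 64)

κ_3 = K^(3)(0) = 84/125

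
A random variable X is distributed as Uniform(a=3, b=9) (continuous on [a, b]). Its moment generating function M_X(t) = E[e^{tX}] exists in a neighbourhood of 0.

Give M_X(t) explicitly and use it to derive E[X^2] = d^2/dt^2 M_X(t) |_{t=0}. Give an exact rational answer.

E[X^2] = d^2M/dt^2 |_{t=0} = 39

M_X(t) = (e^(9*t) - e^(3*t))/(6*t)
dM/dt = (9*t*e^(9*t) - 3*t*e^(3*t) - e^(9*t) + e^(3*t))/(6*t^2)
d^2M/dt^2 = (81*t^2*e^(9*t) - 9*t^2*e^(3*t) - 18*t*e^(9*t) + 6*t*e^(3*t) + 2*e^(9*t) - 2*e^(3*t))/(6*t^3)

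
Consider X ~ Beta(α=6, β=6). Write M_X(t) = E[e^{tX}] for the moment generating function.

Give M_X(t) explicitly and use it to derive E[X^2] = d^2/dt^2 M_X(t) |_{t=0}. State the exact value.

M_X(t) = ₁F₁(6; 12; t)
M^(2)(t) = 7*₁F₁(8; 14; t)/26

E[X^2] = M^(2)(0) = 7/26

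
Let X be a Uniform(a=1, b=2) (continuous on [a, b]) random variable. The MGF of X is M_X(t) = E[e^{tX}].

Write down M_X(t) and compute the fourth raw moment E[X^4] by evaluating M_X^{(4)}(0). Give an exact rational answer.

E[X^4] = D^4[M](0) = 31/5

M_X(t) = (e^(2*t) - e^(t))/t
D^4[M](t) = (16*t^4*e^(2*t) - t^4*e^(t) - 32*t^3*e^(2*t) + 4*t^3*e^(t) + 48*t^2*e^(2*t) - 12*t^2*e^(t) - 48*t*e^(2*t) + 24*t*e^(t) + 24*e^(2*t) - 24*e^(t))/t^5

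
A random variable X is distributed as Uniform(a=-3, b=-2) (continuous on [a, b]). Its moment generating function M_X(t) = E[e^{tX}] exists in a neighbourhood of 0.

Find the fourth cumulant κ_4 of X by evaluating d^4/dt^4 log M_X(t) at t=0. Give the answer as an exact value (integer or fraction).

κ_4 = K^(4)(0) = -1/120

M_X(t) = (e^(-2*t) - e^(-3*t))/t
K_X(t) = log M_X(t) = -log(t) + log(e^(-2*t) - e^(-3*t))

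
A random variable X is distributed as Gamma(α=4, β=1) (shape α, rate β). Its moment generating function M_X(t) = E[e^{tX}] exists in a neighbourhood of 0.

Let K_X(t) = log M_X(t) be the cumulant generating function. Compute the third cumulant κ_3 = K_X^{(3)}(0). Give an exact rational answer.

M_X(t) = (1 - t)^(-4)
K_X(t) = log M_X(t) = -4*log(1 - t)
K^(3)(t) = -8/(t^3 - 3*t^2 + 3*t - 1)

κ_3 = K^(3)(0) = 8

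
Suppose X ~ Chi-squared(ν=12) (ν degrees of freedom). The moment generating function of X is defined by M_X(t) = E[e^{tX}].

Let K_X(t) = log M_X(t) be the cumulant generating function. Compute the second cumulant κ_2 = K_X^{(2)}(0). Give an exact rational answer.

κ_2 = D^2[K](0) = 24

M_X(t) = (1 - 2*t)^(-6)
K_X(t) = log M_X(t) = -6*log(1 - 2*t)
D^2[K](t) = 24/(4*t^2 - 4*t + 1)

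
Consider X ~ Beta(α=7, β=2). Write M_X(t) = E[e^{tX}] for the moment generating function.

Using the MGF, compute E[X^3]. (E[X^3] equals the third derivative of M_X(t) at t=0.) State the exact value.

E[X^3] = M′′′(0) = 28/55

M_X(t) = ₁F₁(7; 9; t)
M′(t) = 7*₁F₁(8; 10; t)/9
M′′(t) = 28*₁F₁(9; 11; t)/45
M′′′(t) = 28*₁F₁(10; 12; t)/55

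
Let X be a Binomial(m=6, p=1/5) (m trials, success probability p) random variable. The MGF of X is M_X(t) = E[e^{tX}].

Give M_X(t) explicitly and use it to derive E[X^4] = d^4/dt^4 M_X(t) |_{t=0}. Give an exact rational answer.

E[X^4] = D^4[M](0) = 1992/125

M_X(t) = (e^(t)/5 + 4/5)^6
D^4[M](t) = 1296*e^(6*t)/15625 + 24*e^(5*t)/25 + 12288*e^(4*t)/3125 + 20736*e^(3*t)/3125 + 12288*e^(2*t)/3125 + 6144*e^(t)/15625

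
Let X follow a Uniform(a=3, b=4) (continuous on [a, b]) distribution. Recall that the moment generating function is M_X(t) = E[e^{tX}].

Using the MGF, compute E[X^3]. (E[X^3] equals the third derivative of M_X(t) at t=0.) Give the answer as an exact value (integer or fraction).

E[X^3] = M′′′(0) = 175/4

M_X(t) = (e^(4*t) - e^(3*t))/t
M′(t) = (4*t*e^(4*t) - 3*t*e^(3*t) - e^(4*t) + e^(3*t))/t^2
M′′(t) = (16*t^2*e^(4*t) - 9*t^2*e^(3*t) - 8*t*e^(4*t) + 6*t*e^(3*t) + 2*e^(4*t) - 2*e^(3*t))/t^3
M′′′(t) = (64*t^3*e^(4*t) - 27*t^3*e^(3*t) - 48*t^2*e^(4*t) + 27*t^2*e^(3*t) + 24*t*e^(4*t) - 18*t*e^(3*t) - 6*e^(4*t) + 6*e^(3*t))/t^4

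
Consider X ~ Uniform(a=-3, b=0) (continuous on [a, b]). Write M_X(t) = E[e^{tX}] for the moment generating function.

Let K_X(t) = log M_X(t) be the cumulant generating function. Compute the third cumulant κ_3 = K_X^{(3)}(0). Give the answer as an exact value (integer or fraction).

M_X(t) = (1 - e^(-3*t))/(3*t)
K_X(t) = log M_X(t) = -log(t) + log(1 - e^(-3*t)) - log(3)
dK/dt = (3*t - e^(3*t) + 1)/(t*e^(3*t) - t)
d^2K/dt^2 = (-9*t^2*e^(3*t) + e^(6*t) - 2*e^(3*t) + 1)/(t^2*e^(6*t) - 2*t^2*e^(3*t) + t^2)
d^3K/dt^3 = (27*t^3*e^(6*t) + 27*t^3*e^(3*t) - 2*e^(9*t) + 6*e^(6*t) - 6*e^(3*t) + 2)/(t^3*e^(9*t) - 3*t^3*e^(6*t) + 3*t^3*e^(3*t) - t^3)

κ_3 = d^3K/dt^3 |_{t=0} = 0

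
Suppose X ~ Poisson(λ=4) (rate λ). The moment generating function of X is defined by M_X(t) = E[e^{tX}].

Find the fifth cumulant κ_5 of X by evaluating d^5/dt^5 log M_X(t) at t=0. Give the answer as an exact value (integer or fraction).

M_X(t) = e^(4*e^(t) - 4)
K_X(t) = log M_X(t) = 4*e^(t) - 4
D^5[K](t) = 4*e^(t)

κ_5 = D^5[K](0) = 4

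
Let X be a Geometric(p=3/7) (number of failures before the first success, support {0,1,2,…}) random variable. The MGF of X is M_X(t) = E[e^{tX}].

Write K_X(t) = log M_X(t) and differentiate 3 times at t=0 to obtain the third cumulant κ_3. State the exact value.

κ_3 = d^3K/dt^3 |_{t=0} = 308/27

M_X(t) = 3/(7*(1 - 4*e^(t)/7))
K_X(t) = log M_X(t) = -log(1 - 4*e^(t)/7) - log(7) + log(3)
dK/dt = -4*e^(t)/(4*e^(t) - 7)
d^2K/dt^2 = 28*e^(t)/(16*e^(2*t) - 56*e^(t) + 49)
d^3K/dt^3 = (-112*e^(2*t) - 196*e^(t))/(64*e^(3*t) - 336*e^(2*t) + 588*e^(t) - 343)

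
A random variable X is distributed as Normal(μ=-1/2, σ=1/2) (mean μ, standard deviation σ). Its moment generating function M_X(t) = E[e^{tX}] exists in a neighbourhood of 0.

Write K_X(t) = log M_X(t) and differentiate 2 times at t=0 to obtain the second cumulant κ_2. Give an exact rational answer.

M_X(t) = e^(t^2/8 - t/2)
K_X(t) = log M_X(t) = t^2/8 - t/2
D^2[K](t) = 1/4

κ_2 = D^2[K](0) = 1/4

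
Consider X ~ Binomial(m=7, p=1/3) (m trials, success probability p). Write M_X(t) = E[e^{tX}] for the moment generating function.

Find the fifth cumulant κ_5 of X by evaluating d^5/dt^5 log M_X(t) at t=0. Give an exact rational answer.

M_X(t) = (e^(t)/3 + 2/3)^7
K_X(t) = log M_X(t) = 7*log(e^(t)/3 + 2/3)
dK/dt = 7*e^(t)/(e^(t) + 2)
d^2K/dt^2 = 14*e^(t)/(e^(2*t) + 4*e^(t) + 4)
d^3K/dt^3 = (-14*e^(2*t) + 28*e^(t))/(e^(3*t) + 6*e^(2*t) + 12*e^(t) + 8)
d^4K/dt^4 = (14*e^(3*t) - 112*e^(2*t) + 56*e^(t))/(e^(4*t) + 8*e^(3*t) + 24*e^(2*t) + 32*e^(t) + 16)
d^5K/dt^5 = (-14*e^(4*t) + 308*e^(3*t) - 616*e^(2*t) + 112*e^(t))/(e^(5*t) + 10*e^(4*t) + 40*e^(3*t) + 80*e^(2*t) + 80*e^(t) + 32)

κ_5 = d^5K/dt^5 |_{t=0} = -70/81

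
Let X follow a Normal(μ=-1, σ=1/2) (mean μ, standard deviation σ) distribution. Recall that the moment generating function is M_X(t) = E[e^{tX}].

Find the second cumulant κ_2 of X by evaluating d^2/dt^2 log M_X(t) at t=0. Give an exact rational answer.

κ_2 = K′′(0) = 1/4

M_X(t) = e^(t^2/8 - t)
K_X(t) = log M_X(t) = t^2/8 - t
K′(t) = t/4 - 1
K′′(t) = 1/4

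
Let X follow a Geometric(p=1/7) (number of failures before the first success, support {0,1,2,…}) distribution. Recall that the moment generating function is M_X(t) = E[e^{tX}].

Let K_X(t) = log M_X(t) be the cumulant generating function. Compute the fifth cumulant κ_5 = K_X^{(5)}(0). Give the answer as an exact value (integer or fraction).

κ_5 = D^5[K](0) = 275730

M_X(t) = 1/(7*(1 - 6*e^(t)/7))
K_X(t) = log M_X(t) = -log(1 - 6*e^(t)/7) - log(7)
D^5[K](t) = (-9072*e^(4*t) - 116424*e^(3*t) - 135828*e^(2*t) - 14406*e^(t))/(7776*e^(5*t) - 45360*e^(4*t) + 105840*e^(3*t) - 123480*e^(2*t) + 72030*e^(t) - 16807)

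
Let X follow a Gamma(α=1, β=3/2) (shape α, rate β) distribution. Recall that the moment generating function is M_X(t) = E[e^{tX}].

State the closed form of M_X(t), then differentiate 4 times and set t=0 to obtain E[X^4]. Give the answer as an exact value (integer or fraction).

M_X(t) = 3/(2*(3/2 - t))
M^(4)(t) = -1152/(32*t^5 - 240*t^4 + 720*t^3 - 1080*t^2 + 810*t - 243)

E[X^4] = M^(4)(0) = 128/27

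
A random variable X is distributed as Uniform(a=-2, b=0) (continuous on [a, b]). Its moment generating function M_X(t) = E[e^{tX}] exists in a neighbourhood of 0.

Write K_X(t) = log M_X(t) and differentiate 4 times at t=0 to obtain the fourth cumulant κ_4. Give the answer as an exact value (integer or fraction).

κ_4 = K′′′′(0) = -2/15

M_X(t) = (1 - e^(-2*t))/(2*t)
K_X(t) = log M_X(t) = -log(t) + log(1 - e^(-2*t)) - log(2)
K′(t) = (2*t - e^(2*t) + 1)/(t*e^(2*t) - t)
K′′(t) = (-4*t^2*e^(2*t) + e^(4*t) - 2*e^(2*t) + 1)/(t^2*e^(4*t) - 2*t^2*e^(2*t) + t^2)
K′′′(t) = (8*t^3*e^(4*t) + 8*t^3*e^(2*t) - 2*e^(6*t) + 6*e^(4*t) - 6*e^(2*t) + 2)/(t^3*e^(6*t) - 3*t^3*e^(4*t) + 3*t^3*e^(2*t) - t^3)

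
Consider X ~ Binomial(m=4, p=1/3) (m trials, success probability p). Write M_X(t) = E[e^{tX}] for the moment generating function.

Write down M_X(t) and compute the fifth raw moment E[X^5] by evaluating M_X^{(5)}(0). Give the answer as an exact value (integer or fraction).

E[X^5] = M^(5)(0) = 1256/27

M_X(t) = (e^(t)/3 + 2/3)^4
M^(5)(t) = 1024*e^(4*t)/81 + 24*e^(3*t) + 256*e^(2*t)/27 + 32*e^(t)/81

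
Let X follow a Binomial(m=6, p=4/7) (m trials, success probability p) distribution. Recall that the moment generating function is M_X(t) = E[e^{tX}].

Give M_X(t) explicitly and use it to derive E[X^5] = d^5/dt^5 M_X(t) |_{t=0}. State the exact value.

M_X(t) = (4*e^(t)/7 + 3/7)^6
D^5[M](t) = 31850496*e^(6*t)/117649 + 57600000*e^(5*t)/117649 + 35389440*e^(4*t)/117649 + 8398080*e^(3*t)/117649 + 622080*e^(2*t)/117649 + 5832*e^(t)/117649

E[X^5] = D^5[M](0) = 19123704/16807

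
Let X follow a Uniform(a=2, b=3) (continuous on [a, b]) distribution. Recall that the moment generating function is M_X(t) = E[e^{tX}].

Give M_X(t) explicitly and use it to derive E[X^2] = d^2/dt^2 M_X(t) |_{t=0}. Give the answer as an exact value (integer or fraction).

M_X(t) = (e^(3*t) - e^(2*t))/t
M^(2)(t) = (9*t^2*e^(3*t) - 4*t^2*e^(2*t) - 6*t*e^(3*t) + 4*t*e^(2*t) + 2*e^(3*t) - 2*e^(2*t))/t^3

E[X^2] = M^(2)(0) = 19/3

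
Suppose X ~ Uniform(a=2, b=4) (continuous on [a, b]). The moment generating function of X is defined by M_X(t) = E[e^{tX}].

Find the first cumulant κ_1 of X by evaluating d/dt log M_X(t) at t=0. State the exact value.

κ_1 = K^(1)(0) = 3

M_X(t) = (e^(4*t) - e^(2*t))/(2*t)
K_X(t) = log M_X(t) = -log(t) + log(e^(4*t) - e^(2*t)) - log(2)
K^(1)(t) = (4*t*e^(2*t) - 2*t - e^(2*t) + 1)/(t*e^(2*t) - t)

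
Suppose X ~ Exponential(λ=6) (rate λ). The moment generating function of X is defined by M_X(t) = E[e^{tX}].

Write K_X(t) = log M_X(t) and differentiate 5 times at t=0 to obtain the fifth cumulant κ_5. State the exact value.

κ_5 = K^(5)(0) = 1/324

M_X(t) = 6/(6 - t)
K_X(t) = log M_X(t) = -log(6 - t) + log(6)
K^(5)(t) = -24/(t^5 - 30*t^4 + 360*t^3 - 2160*t^2 + 6480*t - 7776)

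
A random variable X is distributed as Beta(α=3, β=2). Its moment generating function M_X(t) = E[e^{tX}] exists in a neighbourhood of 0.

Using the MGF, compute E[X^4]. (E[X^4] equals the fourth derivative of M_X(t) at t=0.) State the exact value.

E[X^4] = M^(4)(0) = 3/14

M_X(t) = ₁F₁(3; 5; t)
M^(4)(t) = 3*₁F₁(7; 9; t)/14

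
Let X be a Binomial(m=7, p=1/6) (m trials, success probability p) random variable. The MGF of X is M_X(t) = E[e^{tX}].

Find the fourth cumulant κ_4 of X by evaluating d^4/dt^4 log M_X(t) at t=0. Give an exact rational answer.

M_X(t) = (e^(t)/6 + 5/6)^7
K_X(t) = log M_X(t) = 7*log(e^(t)/6 + 5/6)
K^(4)(t) = (35*e^(3*t) - 700*e^(2*t) + 875*e^(t))/(e^(4*t) + 20*e^(3*t) + 150*e^(2*t) + 500*e^(t) + 625)

κ_4 = K^(4)(0) = 35/216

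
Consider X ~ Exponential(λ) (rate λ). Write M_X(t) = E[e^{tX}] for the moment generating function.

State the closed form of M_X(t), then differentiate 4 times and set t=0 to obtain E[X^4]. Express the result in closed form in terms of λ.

M_X(t) = λ/(λ - t)
M′(t) = λ/(λ^2 - 2*λ*t + t^2)
M′′(t) = -2*λ/(-λ^3 + 3*λ^2*t - 3*λ*t^2 + t^3)
M′′′(t) = 6*λ/(λ^4 - 4*λ^3*t + 6*λ^2*t^2 - 4*λ*t^3 + t^4)
M′′′′(t) = -24*λ/(-λ^5 + 5*λ^4*t - 10*λ^3*t^2 + 10*λ^2*t^3 - 5*λ*t^4 + t^5)

E[X^4] = M′′′′(0) = 24/λ^4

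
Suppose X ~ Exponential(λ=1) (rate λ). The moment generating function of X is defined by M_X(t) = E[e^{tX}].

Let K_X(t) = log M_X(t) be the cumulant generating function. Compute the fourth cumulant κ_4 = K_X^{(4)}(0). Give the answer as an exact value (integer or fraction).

M_X(t) = 1/(1 - t)
K_X(t) = log M_X(t) = -log(1 - t)
D^4[K](t) = 6/(t^4 - 4*t^3 + 6*t^2 - 4*t + 1)

κ_4 = D^4[K](0) = 6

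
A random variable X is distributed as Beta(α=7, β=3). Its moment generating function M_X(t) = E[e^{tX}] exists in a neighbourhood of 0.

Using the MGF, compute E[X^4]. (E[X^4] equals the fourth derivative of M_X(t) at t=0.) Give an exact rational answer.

M_X(t) = ₁F₁(7; 10; t)
dM/dt = 7*₁F₁(8; 11; t)/10
d^2M/dt^2 = 28*₁F₁(9; 12; t)/55
d^3M/dt^3 = 21*₁F₁(10; 13; t)/55
d^4M/dt^4 = 42*₁F₁(11; 14; t)/143

E[X^4] = d^4M/dt^4 |_{t=0} = 42/143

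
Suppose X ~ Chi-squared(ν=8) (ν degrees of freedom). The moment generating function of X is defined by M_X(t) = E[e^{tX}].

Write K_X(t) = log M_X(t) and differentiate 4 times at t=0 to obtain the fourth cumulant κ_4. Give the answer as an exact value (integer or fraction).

M_X(t) = (1 - 2*t)^(-4)
K_X(t) = log M_X(t) = -4*log(1 - 2*t)
D^4[K](t) = 384/(16*t^4 - 32*t^3 + 24*t^2 - 8*t + 1)

κ_4 = D^4[K](0) = 384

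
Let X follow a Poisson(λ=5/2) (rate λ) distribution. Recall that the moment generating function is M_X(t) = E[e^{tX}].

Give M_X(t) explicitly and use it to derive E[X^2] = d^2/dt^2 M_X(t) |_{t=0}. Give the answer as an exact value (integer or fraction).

M_X(t) = e^(5*e^(t)/2 - 5/2)
M′(t) = 5*e^(-5/2)*e^(t)*e^(5*e^(t)/2)/2
M′′(t) = (25*e^(2*t)*e^(5*e^(t)/2) + 10*e^(t)*e^(5*e^(t)/2))*e^(-5/2)/4

E[X^2] = M′′(0) = 35/4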